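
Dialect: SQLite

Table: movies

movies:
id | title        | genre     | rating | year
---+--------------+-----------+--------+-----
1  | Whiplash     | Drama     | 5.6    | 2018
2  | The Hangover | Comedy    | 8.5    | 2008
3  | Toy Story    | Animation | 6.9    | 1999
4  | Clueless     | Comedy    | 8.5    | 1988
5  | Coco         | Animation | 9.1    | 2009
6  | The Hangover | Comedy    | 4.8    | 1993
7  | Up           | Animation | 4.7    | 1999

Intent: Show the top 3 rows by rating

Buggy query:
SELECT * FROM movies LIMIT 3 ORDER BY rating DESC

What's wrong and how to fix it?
Bug: LIMIT must come after ORDER BY

Fix: Sort with ORDER BY, then apply LIMIT

Corrected query:
SELECT * FROM movies ORDER BY rating DESC LIMIT 3

Result:
id | title        | genre     | rating | year
---+--------------+-----------+--------+-----
5  | Coco         | Animation | 9.1    | 2009
2  | The Hangover | Comedy    | 8.5    | 2008
4  | Clueless     | Comedy    | 8.5    | 1988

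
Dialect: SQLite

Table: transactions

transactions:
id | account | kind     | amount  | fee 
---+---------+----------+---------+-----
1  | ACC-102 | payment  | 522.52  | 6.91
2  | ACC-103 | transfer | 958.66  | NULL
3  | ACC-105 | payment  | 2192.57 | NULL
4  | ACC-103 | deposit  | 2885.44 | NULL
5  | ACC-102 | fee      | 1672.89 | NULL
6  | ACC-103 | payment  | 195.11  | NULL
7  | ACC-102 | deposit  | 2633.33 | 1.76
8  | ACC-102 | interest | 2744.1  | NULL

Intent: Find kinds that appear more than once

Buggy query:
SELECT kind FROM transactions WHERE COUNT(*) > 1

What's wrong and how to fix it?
Bug: COUNT(*) is an aggregate and cannot be used in WHERE

Fix: GROUP BY kind, then filter groups with HAVING COUNT(*) > 1

Corrected query:
SELECT kind FROM transactions GROUP BY kind HAVING COUNT(*) > 1

Result:
kind   
-------
deposit
payment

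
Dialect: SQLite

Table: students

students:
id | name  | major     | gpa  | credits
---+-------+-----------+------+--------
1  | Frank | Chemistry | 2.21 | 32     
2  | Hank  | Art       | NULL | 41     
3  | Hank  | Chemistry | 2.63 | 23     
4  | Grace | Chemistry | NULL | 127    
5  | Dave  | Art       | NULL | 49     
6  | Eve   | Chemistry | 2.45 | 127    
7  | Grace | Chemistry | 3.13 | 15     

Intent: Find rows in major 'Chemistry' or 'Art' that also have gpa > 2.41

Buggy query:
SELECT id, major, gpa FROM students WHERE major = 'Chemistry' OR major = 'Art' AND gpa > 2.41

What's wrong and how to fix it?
Bug: Without parentheses, AND is evaluated before OR, so the gpa filter only applies to the 'Art' branch

Fix: Group the OR with parentheses (or use IN), then AND the threshold

Corrected query:
SELECT id, major, gpa FROM students WHERE (major = 'Chemistry' OR major = 'Art') AND gpa > 2.41

Result:
id | major     | gpa 
---+-----------+-----
3  | Chemistry | 2.63
6  | Chemistry | 2.45
7  | Chemistry | 3.13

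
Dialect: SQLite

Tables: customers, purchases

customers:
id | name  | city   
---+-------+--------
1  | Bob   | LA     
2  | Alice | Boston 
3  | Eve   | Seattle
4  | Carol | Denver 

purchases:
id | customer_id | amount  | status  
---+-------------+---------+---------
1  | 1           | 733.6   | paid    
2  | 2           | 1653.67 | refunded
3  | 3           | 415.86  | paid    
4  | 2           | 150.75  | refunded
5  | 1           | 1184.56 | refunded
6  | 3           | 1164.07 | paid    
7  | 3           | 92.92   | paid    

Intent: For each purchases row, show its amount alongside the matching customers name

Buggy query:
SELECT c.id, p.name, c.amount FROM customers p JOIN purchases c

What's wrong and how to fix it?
Bug: Missing join condition: each purchases row is matched to all customers rows instead of just its own

Fix: Specify the join condition linking the foreign key to the parent id

Corrected query:
SELECT c.id, p.name, c.amount FROM customers p JOIN purchases c ON c.customer_id = p.id

Result:
id | name  | amount 
---+-------+--------
1  | Bob   | 733.6  
2  | Alice | 1653.67
3  | Eve   | 415.86 
4  | Alice | 150.75 
5  | Bob   | 1184.56
6  | Eve   | 1164.07
7  | Eve   | 92.92  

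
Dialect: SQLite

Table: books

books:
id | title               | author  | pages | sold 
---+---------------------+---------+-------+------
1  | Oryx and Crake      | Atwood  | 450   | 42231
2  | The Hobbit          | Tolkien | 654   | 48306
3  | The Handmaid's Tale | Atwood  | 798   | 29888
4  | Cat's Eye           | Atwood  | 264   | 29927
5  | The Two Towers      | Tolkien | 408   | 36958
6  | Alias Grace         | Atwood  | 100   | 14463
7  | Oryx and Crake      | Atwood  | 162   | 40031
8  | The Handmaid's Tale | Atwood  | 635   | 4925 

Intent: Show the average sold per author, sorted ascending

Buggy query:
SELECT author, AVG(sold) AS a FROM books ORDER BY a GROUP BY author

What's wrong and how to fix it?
Bug: GROUP BY must precede ORDER BY

Fix: Reorder: SELECT … FROM … GROUP BY … ORDER BY …

Corrected query:
SELECT author, AVG(sold) AS a FROM books GROUP BY author ORDER BY a

Result:
author  | a           
--------+-------------
Atwood  | 26910.833333
Tolkien | 42632       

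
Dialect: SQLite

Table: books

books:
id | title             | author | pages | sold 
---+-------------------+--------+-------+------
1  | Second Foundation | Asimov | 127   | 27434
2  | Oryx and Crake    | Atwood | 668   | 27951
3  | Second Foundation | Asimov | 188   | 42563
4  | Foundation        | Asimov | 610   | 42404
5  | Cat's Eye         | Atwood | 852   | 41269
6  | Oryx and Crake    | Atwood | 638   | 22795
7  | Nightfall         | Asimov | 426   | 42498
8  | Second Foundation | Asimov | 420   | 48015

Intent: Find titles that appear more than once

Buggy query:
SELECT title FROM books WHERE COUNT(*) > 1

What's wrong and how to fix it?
Bug: WHERE can't reference COUNT(*); aggregates are computed after WHERE

Fix: GROUP BY title, then filter groups with HAVING COUNT(*) > 1

Corrected query:
SELECT title FROM books GROUP BY title HAVING COUNT(*) > 1

Result:
title            
-----------------
Oryx and Crake   
Second Foundation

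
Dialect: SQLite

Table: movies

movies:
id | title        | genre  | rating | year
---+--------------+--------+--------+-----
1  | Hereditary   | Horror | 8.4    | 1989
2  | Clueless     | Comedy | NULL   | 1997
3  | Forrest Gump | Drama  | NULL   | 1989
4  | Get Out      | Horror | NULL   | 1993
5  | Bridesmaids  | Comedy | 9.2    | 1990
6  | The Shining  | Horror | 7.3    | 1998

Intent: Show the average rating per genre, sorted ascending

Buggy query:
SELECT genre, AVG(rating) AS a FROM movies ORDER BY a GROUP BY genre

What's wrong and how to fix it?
Bug: ORDER BY appears before GROUP BY; SQL clause order requires GROUP BY first

Fix: Move ORDER BY to the end, after GROUP BY

Corrected query:
SELECT genre, AVG(rating) AS a FROM movies GROUP BY genre ORDER BY a

Result:
genre  | a   
-------+-----
Drama  | NULL
Horror | 7.85
Comedy | 9.2 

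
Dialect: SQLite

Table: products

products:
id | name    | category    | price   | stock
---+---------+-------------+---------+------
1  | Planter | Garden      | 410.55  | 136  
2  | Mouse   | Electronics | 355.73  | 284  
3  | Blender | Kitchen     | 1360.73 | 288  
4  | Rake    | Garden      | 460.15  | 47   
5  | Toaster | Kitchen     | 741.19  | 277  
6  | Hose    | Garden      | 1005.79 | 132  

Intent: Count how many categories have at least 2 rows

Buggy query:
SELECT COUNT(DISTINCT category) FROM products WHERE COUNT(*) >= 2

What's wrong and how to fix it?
Bug: WHERE filters individual rows, not groups, so a group-level COUNT is invalid there

Fix: Use a subquery that GROUPs and filters with HAVING, then count its rows

Corrected query:
SELECT COUNT(*) FROM (SELECT category FROM products GROUP BY category HAVING COUNT(*) >= 2)

Result:
COUNT(*)
--------
2       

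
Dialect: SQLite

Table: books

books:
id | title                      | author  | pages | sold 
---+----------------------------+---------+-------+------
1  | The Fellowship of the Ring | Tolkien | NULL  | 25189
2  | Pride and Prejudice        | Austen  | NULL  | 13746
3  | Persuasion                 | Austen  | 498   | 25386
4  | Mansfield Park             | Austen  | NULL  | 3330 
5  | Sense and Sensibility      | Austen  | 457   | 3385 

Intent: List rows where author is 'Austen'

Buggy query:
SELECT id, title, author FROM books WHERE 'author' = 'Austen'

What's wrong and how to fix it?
Bug: 'author' in single quotes is a string literal, not the column; the comparison is literal-vs-literal and never true

Fix: Reference the column as author without single quotes

Corrected query:
SELECT id, title, author FROM books WHERE author = 'Austen'

Result:
id | title                 | author
---+-----------------------+-------
2  | Pride and Prejudice   | Austen
3  | Persuasion            | Austen
4  | Mansfield Park        | Austen
5  | Sense and Sensibility | Austen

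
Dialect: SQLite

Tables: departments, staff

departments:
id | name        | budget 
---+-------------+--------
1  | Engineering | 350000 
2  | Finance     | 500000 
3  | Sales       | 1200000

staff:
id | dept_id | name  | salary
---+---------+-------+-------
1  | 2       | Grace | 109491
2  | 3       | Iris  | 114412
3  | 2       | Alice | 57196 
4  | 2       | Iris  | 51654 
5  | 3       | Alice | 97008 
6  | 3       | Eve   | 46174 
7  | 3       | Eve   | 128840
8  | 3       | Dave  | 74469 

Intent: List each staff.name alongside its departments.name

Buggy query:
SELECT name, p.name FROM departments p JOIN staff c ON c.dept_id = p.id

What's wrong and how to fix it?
Bug: Both tables have a 'name' column; the unqualified reference is ambiguous

Fix: Qualify the column with its table alias (c.name)

Corrected query:
SELECT c.name, p.name FROM departments p JOIN staff c ON c.dept_id = p.id

Result:
name  | name   
------+--------
Grace | Finance
Iris  | Sales  
Alice | Finance
Iris  | Finance
Alice | Sales  
Eve   | Sales  
Eve   | Sales  
Dave  | Sales  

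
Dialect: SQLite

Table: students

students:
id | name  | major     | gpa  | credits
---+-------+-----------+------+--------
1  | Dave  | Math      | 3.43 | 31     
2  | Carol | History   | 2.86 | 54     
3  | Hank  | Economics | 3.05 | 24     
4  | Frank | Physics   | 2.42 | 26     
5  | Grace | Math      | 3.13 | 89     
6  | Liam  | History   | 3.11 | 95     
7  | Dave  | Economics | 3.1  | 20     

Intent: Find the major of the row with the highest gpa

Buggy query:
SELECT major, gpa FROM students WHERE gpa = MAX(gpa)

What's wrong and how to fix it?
Bug: MAX(gpa) is an aggregate and cannot be used directly in WHERE

Fix: Use a subquery: WHERE gpa = (SELECT MAX(gpa) FROM students)

Corrected query:
SELECT major, gpa FROM students WHERE gpa = (SELECT MAX(gpa) FROM students)

Result:
major | gpa 
------+-----
Math  | 3.43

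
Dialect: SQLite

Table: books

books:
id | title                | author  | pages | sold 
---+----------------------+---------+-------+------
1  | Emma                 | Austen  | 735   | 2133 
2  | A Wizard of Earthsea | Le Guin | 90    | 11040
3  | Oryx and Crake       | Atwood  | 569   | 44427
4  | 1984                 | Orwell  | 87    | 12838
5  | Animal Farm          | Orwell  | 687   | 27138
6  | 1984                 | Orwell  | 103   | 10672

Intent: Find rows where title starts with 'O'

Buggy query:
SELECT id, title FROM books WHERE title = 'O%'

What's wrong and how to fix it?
Bug: '=' compares the literal string including the % character; pattern matching needs LIKE

Fix: Use LIKE for wildcard pattern matching

Corrected query:
SELECT id, title FROM books WHERE title LIKE 'O%'

Result:
id | title         
---+---------------
3  | Oryx and Crake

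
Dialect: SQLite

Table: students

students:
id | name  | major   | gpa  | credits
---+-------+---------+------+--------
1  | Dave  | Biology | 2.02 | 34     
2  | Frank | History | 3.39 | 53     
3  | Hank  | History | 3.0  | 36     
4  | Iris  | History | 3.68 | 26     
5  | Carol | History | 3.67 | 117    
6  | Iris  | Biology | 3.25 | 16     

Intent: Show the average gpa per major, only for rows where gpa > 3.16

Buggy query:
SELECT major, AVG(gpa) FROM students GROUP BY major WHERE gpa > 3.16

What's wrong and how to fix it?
Bug: WHERE cannot follow GROUP BY

Fix: Place WHERE between FROM and GROUP BY

Corrected query:
SELECT major, AVG(gpa) FROM students WHERE gpa > 3.16 GROUP BY major

Result:
major   | AVG(gpa)
--------+---------
Biology | 3.25    
History | 3.58    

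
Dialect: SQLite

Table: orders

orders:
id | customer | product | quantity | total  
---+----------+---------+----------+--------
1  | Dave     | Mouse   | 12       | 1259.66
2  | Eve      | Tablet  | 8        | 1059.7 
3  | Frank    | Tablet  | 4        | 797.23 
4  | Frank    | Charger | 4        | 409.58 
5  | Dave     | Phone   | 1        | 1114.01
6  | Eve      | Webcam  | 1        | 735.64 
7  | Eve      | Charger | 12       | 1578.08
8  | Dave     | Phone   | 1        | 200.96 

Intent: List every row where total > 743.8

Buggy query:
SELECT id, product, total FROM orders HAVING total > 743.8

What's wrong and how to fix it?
Bug: This is a non-aggregate query (no GROUP BY, no aggregates), so in SQLite the HAVING clause is invalid here; a row-level condition belongs in WHERE

Fix: Replace HAVING with WHERE since the condition applies to individual rows

Corrected query:
SELECT id, product, total FROM orders WHERE total > 743.8

Result:
id | product | total  
---+---------+--------
1  | Mouse   | 1259.66
2  | Tablet  | 1059.7 
3  | Tablet  | 797.23 
5  | Phone   | 1114.01
7  | Charger | 1578.08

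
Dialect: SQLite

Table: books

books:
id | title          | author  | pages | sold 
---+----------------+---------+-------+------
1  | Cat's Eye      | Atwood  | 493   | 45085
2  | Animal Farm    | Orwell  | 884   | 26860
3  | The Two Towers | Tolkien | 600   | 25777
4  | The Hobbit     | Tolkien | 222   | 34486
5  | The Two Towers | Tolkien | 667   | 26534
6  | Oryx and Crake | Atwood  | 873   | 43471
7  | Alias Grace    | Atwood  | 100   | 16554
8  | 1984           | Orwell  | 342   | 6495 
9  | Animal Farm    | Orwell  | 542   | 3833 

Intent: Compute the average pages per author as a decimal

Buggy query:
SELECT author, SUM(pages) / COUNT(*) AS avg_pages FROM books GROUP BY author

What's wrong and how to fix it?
Bug: Both operands are integers, so '/' performs integer division and truncates

Fix: Cast one side to REAL so the division keeps the fractional part

Corrected query:
SELECT author, SUM(pages) * 1.0 / COUNT(*) AS avg_pages FROM books GROUP BY author

Result:
author  | avg_pages 
--------+-----------
Atwood  | 488.666667
Orwell  | 589.333333
Tolkien | 496.333333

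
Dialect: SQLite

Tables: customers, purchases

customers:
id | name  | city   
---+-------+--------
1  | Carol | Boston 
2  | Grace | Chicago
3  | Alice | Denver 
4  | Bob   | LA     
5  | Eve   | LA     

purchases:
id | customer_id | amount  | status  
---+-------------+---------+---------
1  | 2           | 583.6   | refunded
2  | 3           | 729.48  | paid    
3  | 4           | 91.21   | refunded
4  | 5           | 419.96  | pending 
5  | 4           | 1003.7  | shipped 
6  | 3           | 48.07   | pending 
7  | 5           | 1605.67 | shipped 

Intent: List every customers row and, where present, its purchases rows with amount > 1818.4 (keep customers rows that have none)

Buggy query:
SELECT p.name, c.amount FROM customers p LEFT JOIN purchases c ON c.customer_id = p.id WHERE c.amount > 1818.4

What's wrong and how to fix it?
Bug: A WHERE condition on the right-hand table after LEFT JOIN drops unmatched parents

Fix: Move the right-table condition into the ON clause so unmatched parents are kept

Corrected query:
SELECT p.name, c.amount FROM customers p LEFT JOIN purchases c ON c.customer_id = p.id AND c.amount > 1818.4

Result:
name  | amount
------+-------
Carol | NULL  
Grace | NULL  
Alice | NULL  
Bob   | NULL  
Eve   | NULL  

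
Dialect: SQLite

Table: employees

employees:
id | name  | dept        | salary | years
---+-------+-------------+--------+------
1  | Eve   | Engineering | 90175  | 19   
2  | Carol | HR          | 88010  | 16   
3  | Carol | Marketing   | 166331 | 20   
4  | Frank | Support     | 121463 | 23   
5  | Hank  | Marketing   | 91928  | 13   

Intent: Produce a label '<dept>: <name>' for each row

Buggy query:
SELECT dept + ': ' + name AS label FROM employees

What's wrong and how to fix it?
Bug: '+' is numeric addition; on text columns SQLite converts them to 0 instead of concatenating

Fix: Replace + with || to concatenate text

Corrected query:
SELECT dept || ': ' || name AS label FROM employees

Result:
label           
----------------
Engineering: Eve
HR: Carol       
Marketing: Carol
Support: Frank  
Marketing: Hank 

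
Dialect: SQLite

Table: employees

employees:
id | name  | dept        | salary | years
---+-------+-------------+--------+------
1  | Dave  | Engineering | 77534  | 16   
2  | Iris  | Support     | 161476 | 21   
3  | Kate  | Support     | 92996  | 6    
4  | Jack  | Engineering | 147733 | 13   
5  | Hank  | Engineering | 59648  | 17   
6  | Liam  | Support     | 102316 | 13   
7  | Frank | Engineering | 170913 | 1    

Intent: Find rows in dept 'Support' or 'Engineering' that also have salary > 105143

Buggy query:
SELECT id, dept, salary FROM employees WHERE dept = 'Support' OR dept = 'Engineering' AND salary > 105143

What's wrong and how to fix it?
Bug: AND binds tighter than OR, so this parses as dept = 'Support' OR (dept = 'Engineering' AND salary > 105143)

Fix: Add parentheses around the OR so the AND applies to both alternatives

Corrected query:
SELECT id, dept, salary FROM employees WHERE (dept = 'Support' OR dept = 'Engineering') AND salary > 105143

Result:
id | dept        | salary
---+-------------+-------
2  | Support     | 161476
4  | Engineering | 147733
7  | Engineering | 170913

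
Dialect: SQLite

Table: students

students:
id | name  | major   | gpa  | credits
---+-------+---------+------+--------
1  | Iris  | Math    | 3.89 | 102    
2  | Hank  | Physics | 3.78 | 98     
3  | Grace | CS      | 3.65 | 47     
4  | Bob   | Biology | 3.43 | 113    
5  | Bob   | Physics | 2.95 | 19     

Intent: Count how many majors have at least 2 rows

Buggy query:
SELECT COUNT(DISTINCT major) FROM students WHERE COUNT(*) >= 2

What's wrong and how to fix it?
Bug: COUNT(*) cannot appear in WHERE; the per-group count doesn't exist yet

Fix: Group first with HAVING COUNT(*) >= 2, then COUNT the resulting groups

Corrected query:
SELECT COUNT(*) FROM (SELECT major FROM students GROUP BY major HAVING COUNT(*) >= 2)

Result:
COUNT(*)
--------
1       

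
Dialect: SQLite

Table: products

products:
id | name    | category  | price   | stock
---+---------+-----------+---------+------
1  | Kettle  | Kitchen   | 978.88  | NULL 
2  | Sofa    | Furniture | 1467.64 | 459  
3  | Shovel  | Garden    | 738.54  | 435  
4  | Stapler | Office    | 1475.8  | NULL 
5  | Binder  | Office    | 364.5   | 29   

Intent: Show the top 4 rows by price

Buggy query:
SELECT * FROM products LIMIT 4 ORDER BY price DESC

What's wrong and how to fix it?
Bug: LIMIT must come after ORDER BY

Fix: Swap the clauses: ORDER BY first, then LIMIT

Corrected query:
SELECT * FROM products ORDER BY price DESC LIMIT 4

Result:
id | name    | category  | price   | stock
---+---------+-----------+---------+------
4  | Stapler | Office    | 1475.8  | NULL 
2  | Sofa    | Furniture | 1467.64 | 459  
1  | Kettle  | Kitchen   | 978.88  | NULL 
3  | Shovel  | Garden    | 738.54  | 435  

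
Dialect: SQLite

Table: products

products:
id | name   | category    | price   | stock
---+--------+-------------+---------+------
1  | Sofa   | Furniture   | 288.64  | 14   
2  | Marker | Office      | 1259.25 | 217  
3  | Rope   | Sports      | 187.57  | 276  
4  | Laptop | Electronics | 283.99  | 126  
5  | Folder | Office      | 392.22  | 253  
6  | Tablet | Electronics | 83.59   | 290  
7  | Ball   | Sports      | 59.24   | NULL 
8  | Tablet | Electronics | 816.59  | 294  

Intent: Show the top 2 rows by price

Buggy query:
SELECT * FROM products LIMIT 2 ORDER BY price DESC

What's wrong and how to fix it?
Bug: LIMIT must come after ORDER BY

Fix: Swap the clauses: ORDER BY first, then LIMIT

Corrected query:
SELECT * FROM products ORDER BY price DESC LIMIT 2

Result:
id | name   | category    | price   | stock
---+--------+-------------+---------+------
2  | Marker | Office      | 1259.25 | 217  
8  | Tablet | Electronics | 816.59  | 294  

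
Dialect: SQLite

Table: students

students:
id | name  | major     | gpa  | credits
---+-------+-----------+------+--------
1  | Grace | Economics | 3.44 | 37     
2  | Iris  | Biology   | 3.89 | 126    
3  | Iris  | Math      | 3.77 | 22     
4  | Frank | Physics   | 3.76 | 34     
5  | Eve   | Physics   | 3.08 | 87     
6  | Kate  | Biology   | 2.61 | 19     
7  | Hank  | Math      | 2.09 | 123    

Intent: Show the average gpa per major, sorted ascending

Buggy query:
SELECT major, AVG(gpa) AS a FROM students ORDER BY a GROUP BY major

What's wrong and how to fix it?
Bug: GROUP BY must precede ORDER BY

Fix: Reorder: SELECT … FROM … GROUP BY … ORDER BY …

Corrected query:
SELECT major, AVG(gpa) AS a FROM students GROUP BY major ORDER BY a

Result:
major     | a   
----------+-----
Math      | 2.93
Biology   | 3.25
Physics   | 3.42
Economics | 3.44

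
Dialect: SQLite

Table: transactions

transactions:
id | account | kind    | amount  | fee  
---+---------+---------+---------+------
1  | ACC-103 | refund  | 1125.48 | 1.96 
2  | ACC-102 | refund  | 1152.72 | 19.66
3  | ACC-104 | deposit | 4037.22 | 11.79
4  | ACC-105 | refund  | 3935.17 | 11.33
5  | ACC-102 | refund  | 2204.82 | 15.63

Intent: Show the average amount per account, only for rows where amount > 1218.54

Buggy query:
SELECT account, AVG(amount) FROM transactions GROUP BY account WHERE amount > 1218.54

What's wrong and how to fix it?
Bug: Row-level WHERE must come before GROUP BY in the clause order

Fix: Place WHERE between FROM and GROUP BY

Corrected query:
SELECT account, AVG(amount) FROM transactions WHERE amount > 1218.54 GROUP BY account

Result:
account | AVG(amount)
--------+------------
ACC-102 | 2204.82    
ACC-104 | 4037.22    
ACC-105 | 3935.17    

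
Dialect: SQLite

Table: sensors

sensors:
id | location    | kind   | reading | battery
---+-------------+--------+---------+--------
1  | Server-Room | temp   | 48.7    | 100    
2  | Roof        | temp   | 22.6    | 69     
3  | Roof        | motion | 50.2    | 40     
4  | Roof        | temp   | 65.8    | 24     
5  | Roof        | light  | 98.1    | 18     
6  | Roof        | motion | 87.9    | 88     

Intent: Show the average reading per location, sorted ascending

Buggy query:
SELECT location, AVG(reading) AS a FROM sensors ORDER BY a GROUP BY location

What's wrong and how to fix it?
Bug: GROUP BY must precede ORDER BY

Fix: Reorder: SELECT … FROM … GROUP BY … ORDER BY …

Corrected query:
SELECT location, AVG(reading) AS a FROM sensors GROUP BY location ORDER BY a

Result:
location    | a    
------------+------
Server-Room | 48.7 
Roof        | 64.92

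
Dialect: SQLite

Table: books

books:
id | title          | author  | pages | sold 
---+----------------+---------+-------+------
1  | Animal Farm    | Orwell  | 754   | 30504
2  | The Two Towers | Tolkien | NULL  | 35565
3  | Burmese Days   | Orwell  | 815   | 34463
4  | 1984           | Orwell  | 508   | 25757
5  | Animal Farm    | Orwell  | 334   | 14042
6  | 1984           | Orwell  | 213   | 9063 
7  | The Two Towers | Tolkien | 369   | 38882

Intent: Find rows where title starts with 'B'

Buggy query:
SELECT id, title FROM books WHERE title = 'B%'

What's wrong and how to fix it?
Bug: Wildcards only work with LIKE; '=' treats '%' as a literal character

Fix: Replace '=' with LIKE so 'B%' is treated as a pattern

Corrected query:
SELECT id, title FROM books WHERE title LIKE 'B%'

Result:
id | title       
---+-------------
3  | Burmese Days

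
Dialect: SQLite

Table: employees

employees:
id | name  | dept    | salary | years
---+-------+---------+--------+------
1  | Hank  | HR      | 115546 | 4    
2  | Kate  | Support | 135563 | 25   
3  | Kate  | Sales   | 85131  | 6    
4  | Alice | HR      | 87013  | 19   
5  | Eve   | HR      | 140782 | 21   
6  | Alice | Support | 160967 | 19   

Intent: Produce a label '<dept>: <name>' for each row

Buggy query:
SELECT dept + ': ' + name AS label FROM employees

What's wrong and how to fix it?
Bug: '+' is numeric addition; on text columns SQLite converts them to 0 instead of concatenating

Fix: Replace + with || to concatenate text

Corrected query:
SELECT dept || ': ' || name AS label FROM employees

Result:
label         
--------------
HR: Hank      
Support: Kate 
Sales: Kate   
HR: Alice     
HR: Eve       
Support: Alice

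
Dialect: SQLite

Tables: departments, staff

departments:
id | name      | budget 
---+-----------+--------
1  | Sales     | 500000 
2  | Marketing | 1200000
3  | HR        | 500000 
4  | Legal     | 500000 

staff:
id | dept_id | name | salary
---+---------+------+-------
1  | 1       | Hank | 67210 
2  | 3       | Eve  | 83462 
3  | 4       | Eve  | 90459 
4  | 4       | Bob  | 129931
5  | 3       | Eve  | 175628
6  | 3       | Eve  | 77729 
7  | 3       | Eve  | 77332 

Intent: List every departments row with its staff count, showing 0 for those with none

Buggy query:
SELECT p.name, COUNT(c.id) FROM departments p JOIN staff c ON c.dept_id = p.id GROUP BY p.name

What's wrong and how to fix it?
Bug: An inner join excludes parents with zero children

Fix: Use LEFT JOIN so parents without children still appear (COUNT(c.id) gives 0)

Corrected query:
SELECT p.name, COUNT(c.id) FROM departments p LEFT JOIN staff c ON c.dept_id = p.id GROUP BY p.name

Result:
name      | COUNT(c.id)
----------+------------
HR        | 4          
Legal     | 2          
Marketing | 0          
Sales     | 1          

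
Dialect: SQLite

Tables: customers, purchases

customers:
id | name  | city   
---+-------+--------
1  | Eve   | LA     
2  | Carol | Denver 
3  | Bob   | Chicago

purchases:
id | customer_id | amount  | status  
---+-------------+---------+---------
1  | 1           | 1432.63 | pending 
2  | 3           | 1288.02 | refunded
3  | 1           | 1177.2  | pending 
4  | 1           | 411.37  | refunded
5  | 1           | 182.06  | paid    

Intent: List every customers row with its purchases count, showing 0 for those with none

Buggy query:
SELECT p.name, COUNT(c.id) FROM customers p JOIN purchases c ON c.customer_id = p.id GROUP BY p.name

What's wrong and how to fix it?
Bug: INNER JOIN drops customers rows that have no matching purchases rows

Fix: Use LEFT JOIN so parents without children still appear (COUNT(c.id) gives 0)

Corrected query:
SELECT p.name, COUNT(c.id) FROM customers p LEFT JOIN purchases c ON c.customer_id = p.id GROUP BY p.name

Result:
name  | COUNT(c.id)
------+------------
Bob   | 1          
Carol | 0          
Eve   | 4          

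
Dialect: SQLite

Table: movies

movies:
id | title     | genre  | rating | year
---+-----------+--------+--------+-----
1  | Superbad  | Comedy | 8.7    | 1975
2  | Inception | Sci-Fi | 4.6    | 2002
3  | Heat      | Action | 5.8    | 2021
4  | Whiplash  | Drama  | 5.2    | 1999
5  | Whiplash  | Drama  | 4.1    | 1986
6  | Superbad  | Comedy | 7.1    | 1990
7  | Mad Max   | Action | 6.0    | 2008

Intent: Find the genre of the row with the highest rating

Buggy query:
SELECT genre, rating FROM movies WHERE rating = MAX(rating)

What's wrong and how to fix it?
Bug: WHERE is evaluated per row; an aggregate over the whole table isn't defined there

Fix: Use a subquery: WHERE rating = (SELECT MAX(rating) FROM movies)

Corrected query:
SELECT genre, rating FROM movies WHERE rating = (SELECT MAX(rating) FROM movies)

Result:
genre  | rating
-------+-------
Comedy | 8.7   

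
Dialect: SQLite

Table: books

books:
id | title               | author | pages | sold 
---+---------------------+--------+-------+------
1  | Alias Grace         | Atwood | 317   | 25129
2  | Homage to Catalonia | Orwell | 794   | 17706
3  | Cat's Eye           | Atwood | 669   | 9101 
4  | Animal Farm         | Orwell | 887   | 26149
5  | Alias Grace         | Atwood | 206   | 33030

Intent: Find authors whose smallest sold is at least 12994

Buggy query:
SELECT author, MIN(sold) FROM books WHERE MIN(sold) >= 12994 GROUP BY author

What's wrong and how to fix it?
Bug: Aggregates like MIN are computed per group after WHERE runs

Fix: Replace WHERE with HAVING after the GROUP BY

Corrected query:
SELECT author, MIN(sold) FROM books GROUP BY author HAVING MIN(sold) >= 12994

Result:
author | MIN(sold)
-------+----------
Orwell | 17706    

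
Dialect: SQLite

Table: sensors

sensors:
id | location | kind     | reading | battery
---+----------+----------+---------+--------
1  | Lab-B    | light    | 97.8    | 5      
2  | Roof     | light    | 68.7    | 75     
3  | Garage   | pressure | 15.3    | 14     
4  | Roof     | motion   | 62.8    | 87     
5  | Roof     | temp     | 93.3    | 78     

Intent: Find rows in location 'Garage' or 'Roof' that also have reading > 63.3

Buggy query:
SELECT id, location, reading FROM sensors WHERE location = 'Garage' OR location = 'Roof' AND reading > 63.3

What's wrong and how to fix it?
Bug: Without parentheses, AND is evaluated before OR, so the reading filter only applies to the 'Roof' branch

Fix: Group the OR with parentheses (or use IN), then AND the threshold

Corrected query:
SELECT id, location, reading FROM sensors WHERE (location = 'Garage' OR location = 'Roof') AND reading > 63.3

Result:
id | location | reading
---+----------+--------
2  | Roof     | 68.7   
5  | Roof     | 93.3   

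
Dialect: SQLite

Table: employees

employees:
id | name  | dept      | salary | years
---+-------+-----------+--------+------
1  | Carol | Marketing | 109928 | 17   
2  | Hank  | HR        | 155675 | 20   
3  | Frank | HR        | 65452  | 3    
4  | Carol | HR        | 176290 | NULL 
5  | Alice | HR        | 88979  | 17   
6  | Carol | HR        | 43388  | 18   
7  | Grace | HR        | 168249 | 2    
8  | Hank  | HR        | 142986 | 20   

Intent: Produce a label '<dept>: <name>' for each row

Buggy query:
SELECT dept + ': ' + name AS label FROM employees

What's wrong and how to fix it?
Bug: '+' is numeric addition; on text columns SQLite converts them to 0 instead of concatenating

Fix: Replace + with || to concatenate text

Corrected query:
SELECT dept || ': ' || name AS label FROM employees

Result:
label           
----------------
Marketing: Carol
HR: Hank        
HR: Frank       
HR: Carol       
HR: Alice       
HR: Carol       
HR: Grace       
HR: Hank        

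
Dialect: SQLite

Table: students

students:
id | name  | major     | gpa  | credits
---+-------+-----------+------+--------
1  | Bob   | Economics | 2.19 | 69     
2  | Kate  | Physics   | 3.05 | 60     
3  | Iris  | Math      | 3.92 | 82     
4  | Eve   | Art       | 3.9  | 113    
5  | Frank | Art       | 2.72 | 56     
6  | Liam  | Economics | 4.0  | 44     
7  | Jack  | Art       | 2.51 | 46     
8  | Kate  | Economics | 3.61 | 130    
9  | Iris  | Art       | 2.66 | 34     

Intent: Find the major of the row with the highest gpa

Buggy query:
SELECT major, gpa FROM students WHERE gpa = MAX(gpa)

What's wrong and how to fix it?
Bug: WHERE is evaluated per row; an aggregate over the whole table isn't defined there

Fix: Wrap MAX in a scalar subquery so WHERE compares against a single value

Corrected query:
SELECT major, gpa FROM students WHERE gpa = (SELECT MAX(gpa) FROM students)

Result:
major     | gpa
----------+----
Economics | 4  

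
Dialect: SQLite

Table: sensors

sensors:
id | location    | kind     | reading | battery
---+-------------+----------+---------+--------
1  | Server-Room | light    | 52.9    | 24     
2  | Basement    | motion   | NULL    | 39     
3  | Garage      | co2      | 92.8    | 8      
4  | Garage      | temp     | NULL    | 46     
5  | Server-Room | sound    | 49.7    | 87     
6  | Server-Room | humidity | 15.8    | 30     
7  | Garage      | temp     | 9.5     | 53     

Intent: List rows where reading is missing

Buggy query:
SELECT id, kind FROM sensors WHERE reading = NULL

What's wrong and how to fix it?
Bug: '= NULL' is always unknown in SQL three-valued logic, so no rows match

Fix: Use IS NULL to test for NULL

Corrected query:
SELECT id, kind FROM sensors WHERE reading IS NULL

Result:
id | kind  
---+-------
2  | motion
4  | temp  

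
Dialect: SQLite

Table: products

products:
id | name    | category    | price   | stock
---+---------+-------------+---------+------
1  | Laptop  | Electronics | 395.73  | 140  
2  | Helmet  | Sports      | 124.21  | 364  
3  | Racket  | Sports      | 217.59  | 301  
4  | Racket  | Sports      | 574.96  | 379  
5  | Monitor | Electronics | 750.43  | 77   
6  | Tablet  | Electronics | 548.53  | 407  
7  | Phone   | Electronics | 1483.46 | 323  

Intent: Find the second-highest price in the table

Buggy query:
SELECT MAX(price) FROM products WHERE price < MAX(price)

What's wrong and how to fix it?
Bug: MAX(price) on the right of the comparison is an aggregate-in-WHERE error

Fix: Put the inner MAX in a scalar subquery

Corrected query:
SELECT MAX(price) FROM products WHERE price < (SELECT MAX(price) FROM products)

Result:
MAX(price)
----------
750.43    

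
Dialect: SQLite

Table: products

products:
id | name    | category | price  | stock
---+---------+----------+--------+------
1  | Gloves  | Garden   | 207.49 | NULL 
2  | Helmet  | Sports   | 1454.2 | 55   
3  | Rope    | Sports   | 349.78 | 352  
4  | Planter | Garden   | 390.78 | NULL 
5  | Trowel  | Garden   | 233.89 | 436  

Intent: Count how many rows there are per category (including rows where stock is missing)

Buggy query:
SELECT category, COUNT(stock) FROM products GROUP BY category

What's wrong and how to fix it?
Bug: COUNT(stock) skips NULLs, so groups with missing stock are undercounted

Fix: Replace COUNT(stock) with COUNT(*)

Corrected query:
SELECT category, COUNT(*) FROM products GROUP BY category

Result:
category | COUNT(*)
---------+---------
Garden   | 3       
Sports   | 2       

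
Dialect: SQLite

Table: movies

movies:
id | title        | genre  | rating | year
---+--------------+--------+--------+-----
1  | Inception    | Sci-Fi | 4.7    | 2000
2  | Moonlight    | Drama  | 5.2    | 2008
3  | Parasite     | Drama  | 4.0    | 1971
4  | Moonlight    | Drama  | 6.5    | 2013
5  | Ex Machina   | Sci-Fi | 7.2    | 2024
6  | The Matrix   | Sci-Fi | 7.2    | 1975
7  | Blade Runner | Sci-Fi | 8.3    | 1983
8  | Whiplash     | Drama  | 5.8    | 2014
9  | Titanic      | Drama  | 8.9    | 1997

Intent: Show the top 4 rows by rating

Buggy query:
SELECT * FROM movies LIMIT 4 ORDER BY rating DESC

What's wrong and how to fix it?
Bug: ORDER BY cannot follow LIMIT; LIMIT is the final clause

Fix: Sort with ORDER BY, then apply LIMIT

Corrected query:
SELECT * FROM movies ORDER BY rating DESC LIMIT 4

Result:
id | title        | genre  | rating | year
---+--------------+--------+--------+-----
9  | Titanic      | Drama  | 8.9    | 1997
7  | Blade Runner | Sci-Fi | 8.3    | 1983
5  | Ex Machina   | Sci-Fi | 7.2    | 2024
6  | The Matrix   | Sci-Fi | 7.2    | 1975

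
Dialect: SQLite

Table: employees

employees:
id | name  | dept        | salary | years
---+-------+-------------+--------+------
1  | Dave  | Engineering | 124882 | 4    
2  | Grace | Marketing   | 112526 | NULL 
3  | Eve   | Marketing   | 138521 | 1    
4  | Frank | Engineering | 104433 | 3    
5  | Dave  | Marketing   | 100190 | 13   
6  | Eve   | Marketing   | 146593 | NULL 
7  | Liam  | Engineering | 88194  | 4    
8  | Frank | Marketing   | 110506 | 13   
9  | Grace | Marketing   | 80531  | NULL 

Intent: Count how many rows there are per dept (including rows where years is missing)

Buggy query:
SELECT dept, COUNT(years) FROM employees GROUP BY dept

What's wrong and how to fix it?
Bug: COUNT(years) skips NULLs, so groups with missing years are undercounted

Fix: Replace COUNT(years) with COUNT(*)

Corrected query:
SELECT dept, COUNT(*) FROM employees GROUP BY dept

Result:
dept        | COUNT(*)
------------+---------
Engineering | 3       
Marketing   | 6       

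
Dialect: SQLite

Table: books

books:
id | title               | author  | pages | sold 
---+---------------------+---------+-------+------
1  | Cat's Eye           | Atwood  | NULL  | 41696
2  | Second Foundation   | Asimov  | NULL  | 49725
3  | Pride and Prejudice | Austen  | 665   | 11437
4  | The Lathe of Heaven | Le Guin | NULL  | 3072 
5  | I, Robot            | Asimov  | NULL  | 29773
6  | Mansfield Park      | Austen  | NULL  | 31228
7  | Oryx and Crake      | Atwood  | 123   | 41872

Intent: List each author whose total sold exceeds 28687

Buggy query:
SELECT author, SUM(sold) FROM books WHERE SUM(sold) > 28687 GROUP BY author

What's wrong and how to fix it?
Bug: Aggregate functions cannot appear in a WHERE clause

Fix: Use HAVING (which filters groups after aggregation) instead of WHERE

Corrected query:
SELECT author, SUM(sold) FROM books GROUP BY author HAVING SUM(sold) > 28687

Result:
author | SUM(sold)
-------+----------
Asimov | 79498    
Atwood | 83568    
Austen | 42665    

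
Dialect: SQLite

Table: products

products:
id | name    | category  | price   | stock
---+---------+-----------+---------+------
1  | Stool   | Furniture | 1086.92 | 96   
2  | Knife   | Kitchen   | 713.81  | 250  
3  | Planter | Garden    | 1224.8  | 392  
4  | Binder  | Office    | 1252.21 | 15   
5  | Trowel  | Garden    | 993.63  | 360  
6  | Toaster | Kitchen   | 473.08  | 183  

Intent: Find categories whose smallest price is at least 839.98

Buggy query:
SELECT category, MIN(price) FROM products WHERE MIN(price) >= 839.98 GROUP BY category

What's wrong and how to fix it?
Bug: Aggregates like MIN are computed per group after WHERE runs

Fix: Use HAVING for the per-group MIN condition

Corrected query:
SELECT category, MIN(price) FROM products GROUP BY category HAVING MIN(price) >= 839.98

Result:
category  | MIN(price)
----------+-----------
Furniture | 1086.92   
Garden    | 993.63    
Office    | 1252.21   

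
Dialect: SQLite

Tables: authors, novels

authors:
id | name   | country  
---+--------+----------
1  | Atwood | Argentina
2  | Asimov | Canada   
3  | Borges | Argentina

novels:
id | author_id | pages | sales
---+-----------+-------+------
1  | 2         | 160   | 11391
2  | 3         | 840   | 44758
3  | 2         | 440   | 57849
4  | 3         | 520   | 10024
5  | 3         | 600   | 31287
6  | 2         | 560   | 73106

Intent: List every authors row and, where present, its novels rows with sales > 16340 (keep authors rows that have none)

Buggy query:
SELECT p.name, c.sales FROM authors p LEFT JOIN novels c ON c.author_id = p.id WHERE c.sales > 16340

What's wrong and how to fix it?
Bug: Filtering c.sales in WHERE discards the NULL rows produced by LEFT JOIN, turning it into an inner join

Fix: Move the right-table condition into the ON clause so unmatched parents are kept

Corrected query:
SELECT p.name, c.sales FROM authors p LEFT JOIN novels c ON c.author_id = p.id AND c.sales > 16340

Result:
name   | sales
-------+------
Atwood | NULL 
Asimov | 57849
Asimov | 73106
Borges | 31287
Borges | 44758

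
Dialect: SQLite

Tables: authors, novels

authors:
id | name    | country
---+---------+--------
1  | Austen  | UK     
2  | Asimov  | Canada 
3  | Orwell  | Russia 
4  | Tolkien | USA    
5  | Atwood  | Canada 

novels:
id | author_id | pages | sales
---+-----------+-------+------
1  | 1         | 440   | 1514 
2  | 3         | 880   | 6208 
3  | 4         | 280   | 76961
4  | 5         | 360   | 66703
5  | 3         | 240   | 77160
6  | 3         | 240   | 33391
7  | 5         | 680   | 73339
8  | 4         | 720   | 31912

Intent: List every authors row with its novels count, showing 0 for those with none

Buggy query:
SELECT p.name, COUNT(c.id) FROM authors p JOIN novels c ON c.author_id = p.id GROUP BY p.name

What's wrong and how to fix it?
Bug: INNER JOIN drops authors rows that have no matching novels rows

Fix: Switch to LEFT JOIN to retain unmatched parent rows

Corrected query:
SELECT p.name, COUNT(c.id) FROM authors p LEFT JOIN novels c ON c.author_id = p.id GROUP BY p.name

Result:
name    | COUNT(c.id)
--------+------------
Asimov  | 0          
Atwood  | 2          
Austen  | 1          
Orwell  | 3          
Tolkien | 2          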